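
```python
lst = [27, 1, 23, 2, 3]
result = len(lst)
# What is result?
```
Trace:
  lst=[27, 1, 23, 2, 3]
  lst=[27, 1, 23, 2, 3], result=5

Final answer: 5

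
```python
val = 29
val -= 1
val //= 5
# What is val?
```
Trace:
  val=29
  val=28
  val=5

Final answer: 5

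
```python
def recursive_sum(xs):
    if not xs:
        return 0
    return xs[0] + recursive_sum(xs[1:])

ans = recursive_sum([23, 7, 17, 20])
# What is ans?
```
Call trace:
recursive_sum(xs=[23, 7, 17, 20])
  recursive_sum(xs=[7, 17, 20])
    recursive_sum(xs=[17, 20])
      recursive_sum(xs=[20])
        recursive_sum(xs=[])
        -> return 0
      -> return 20
    -> return 37
  -> return 44
-> return 67

Final answer: 67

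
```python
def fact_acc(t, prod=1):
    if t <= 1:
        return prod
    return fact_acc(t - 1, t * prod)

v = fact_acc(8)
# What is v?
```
Call trace:
fact_acc(t=8, prod=1)
  fact_acc(t=7, prod=8)
    fact_acc(t=6, prod=56)
      fact_acc(t=5, prod=336)
        fact_acc(t=4, prod=1680)
          fact_acc(t=3, prod=6720)
            fact_acc(t=2, prod=20160)
              fact_acc(t=1, prod=40320)
              -> return 40320
            -> return 40320
          -> return 40320
        -> return 40320
      -> return 40320
    -> return 40320
  -> return 40320
-> return 40320

Final answer: 40320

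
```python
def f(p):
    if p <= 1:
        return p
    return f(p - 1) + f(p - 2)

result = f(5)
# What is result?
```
Call trace (a repeated sub-call is expanded the first time; later identical calls just restate its return value):
f(p=5)
  f(p=4)
    f(p=3)
      f(p=2)
        f(p=1)
        -> return 1
        f(p=0)
        -> return 0
      -> return 1
      f(p=1)
      -> return 1
    -> return 2
    f(p=2) -> return 1  (same call as traced above)
  -> return 3
  f(p=3) -> return 2  (same call as traced above)
-> return 5

Final answer: 5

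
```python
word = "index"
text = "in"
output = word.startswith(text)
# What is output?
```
Trace:
  word='index'
  word='index', text='in'
  word='index', text='in', output=True

Final answer: True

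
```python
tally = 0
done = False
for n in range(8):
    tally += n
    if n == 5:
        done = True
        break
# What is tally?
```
Trace:
  tally=0
  tally=0, done=False
  tally=0, done=False, n=0
  tally=1, done=False, n=1
  tally=3, done=False, n=2
  tally=6, done=False, n=3
  tally=10, done=False, n=4
  tally=15, done=True, n=5

Final answer: 15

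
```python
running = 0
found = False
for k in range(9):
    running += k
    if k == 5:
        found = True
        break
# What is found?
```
Trace:
  running=0
  running=0, found=False
  running=0, found=False, k=0
  running=1, found=False, k=1
  running=3, found=False, k=2
  running=6, found=False, k=3
  running=10, found=False, k=4
  running=15, found=True, k=5

Final answer: True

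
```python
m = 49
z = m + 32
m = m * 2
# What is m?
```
Trace:
  m=49
  m=49, z=81
  m=98, z=81

Final answer: 98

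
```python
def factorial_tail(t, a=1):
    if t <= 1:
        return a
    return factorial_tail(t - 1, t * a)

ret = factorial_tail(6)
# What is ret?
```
Call trace:
factorial_tail(t=6, a=1)
  factorial_tail(t=5, a=6)
    factorial_tail(t=4, a=30)
      factorial_tail(t=3, a=120)
        factorial_tail(t=2, a=360)
          factorial_tail(t=1, a=720)
          -> return 720
        -> return 720
      -> return 720
    -> return 720
  -> return 720
-> return 720

Final answer: 720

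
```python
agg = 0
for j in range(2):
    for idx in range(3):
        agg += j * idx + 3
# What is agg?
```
Trace:
  agg=0
  agg=3, j=0, idx=0
  agg=6, j=0, idx=1
  agg=9, j=0, idx=2
  agg=12, j=1, idx=0
  agg=16, j=1, idx=1
  agg=21, j=1, idx=2

Final answer: 21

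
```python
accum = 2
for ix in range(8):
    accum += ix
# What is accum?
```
Trace:
  accum=2
  accum=2, ix=0
  accum=3, ix=1
  accum=5, ix=2
  accum=8, ix=3
  accum=12, ix=4
  accum=17, ix=5
  accum=23, ix=6
  accum=30, ix=7

Final answer: 30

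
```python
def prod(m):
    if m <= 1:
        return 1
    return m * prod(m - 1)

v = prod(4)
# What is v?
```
Call trace:
prod(m=4)
  prod(m=3)
    prod(m=2)
      prod(m=1)
      -> return 1
    -> return 2
  -> return 6
-> return 24

Final answer: 24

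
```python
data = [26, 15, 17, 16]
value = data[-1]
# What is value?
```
Trace:
  data=[26, 15, 17, 16]
  data=[26, 15, 17, 16], value=16

Final answer: 16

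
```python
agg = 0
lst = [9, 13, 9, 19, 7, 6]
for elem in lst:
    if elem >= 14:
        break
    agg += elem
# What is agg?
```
Trace:
  agg=0
  agg=9, elem=9
  agg=22, elem=13
  agg=31, elem=9
  agg=31, elem=19

Final answer: 31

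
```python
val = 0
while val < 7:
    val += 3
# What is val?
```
Trace:
  val=0
  val=3
  val=6
  val=9

Final answer: 9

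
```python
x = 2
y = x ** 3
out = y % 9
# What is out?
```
Trace:
  x=2
  x=2, y=8
  x=2, y=8, out=8

Final answer: 8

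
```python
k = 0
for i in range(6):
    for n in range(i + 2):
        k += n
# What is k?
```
Trace:
  k=0
  k=0, i=0, n=0
  k=1, i=0, n=1
  k=1, i=1, n=0
  k=2, i=1, n=1
  k=4, i=1, n=2
  k=4, i=2, n=0
  k=5, i=2, n=1
  k=7, i=2, n=2
  k=10, i=2, n=3
  k=10, i=3, n=0
  k=11, i=3, n=1
  k=13, i=3, n=2
  k=16, i=3, n=3
  k=20, i=3, n=4
  k=20, i=4, n=0
  k=21, i=4, n=1
  k=23, i=4, n=2
  k=26, i=4, n=3
  k=30, i=4, n=4
  k=35, i=4, n=5
  k=35, i=5, n=0
  k=36, i=5, n=1
  k=38, i=5, n=2
  k=41, i=5, n=3
  k=45, i=5, n=4
  k=50, i=5, n=5
  k=56, i=5, n=6

Final answer: 56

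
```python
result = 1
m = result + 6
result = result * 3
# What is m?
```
Trace:
  result=1
  result=1, m=7
  result=3, m=7

Final answer: 7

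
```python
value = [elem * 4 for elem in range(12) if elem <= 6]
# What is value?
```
Trace:
  elem=0
  elem=1
  elem=2
  elem=3
  elem=4
  elem=5
  elem=6
  elem=7
  elem=8
  elem=9
  elem=10
  elem=11
  value=[0, 4, 8, 12, 16, 20, 24]

Final answer: [0, 4, 8, 12, 16, 20, 24]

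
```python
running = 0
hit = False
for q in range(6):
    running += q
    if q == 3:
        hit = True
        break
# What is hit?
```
Trace:
  running=0
  running=0, hit=False
  running=0, hit=False, q=0
  running=1, hit=False, q=1
  running=3, hit=False, q=2
  running=6, hit=True, q=3

Final answer: True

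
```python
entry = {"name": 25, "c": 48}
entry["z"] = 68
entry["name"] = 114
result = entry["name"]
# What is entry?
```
Trace:
  entry={'name': 25, 'c': 48}
  entry={'name': 25, 'c': 48, 'z': 68}
  entry={'name': 114, 'c': 48, 'z': 68}
  entry={'name': 114, 'c': 48, 'z': 68}, result=114

Final answer: {'name': 114, 'c': 48, 'z': 68}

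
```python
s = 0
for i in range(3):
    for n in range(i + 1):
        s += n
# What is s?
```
Trace:
  s=0
  s=0, i=0, n=0
  s=0, i=1, n=0
  s=1, i=1, n=1
  s=1, i=2, n=0
  s=2, i=2, n=1
  s=4, i=2, n=2

Final answer: 4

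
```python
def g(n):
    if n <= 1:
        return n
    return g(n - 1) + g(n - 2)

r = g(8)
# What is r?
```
Call trace (a repeated sub-call is expanded the first time; later identical calls just restate its return value):
g(n=8)
  g(n=7)
    g(n=6)
      g(n=5)
        g(n=4)
          g(n=3)
            g(n=2)
              g(n=1)
              -> return 1
              g(n=0)
              -> return 0
            -> return 1
            g(n=1)
            -> return 1
          -> return 2
          g(n=2) -> return 1  (same call as traced above)
        -> return 3
        g(n=3) -> return 2  (same call as traced above)
      -> return 5
      g(n=4) -> return 3  (same call as traced above)
    -> return 8
    g(n=5) -> return 5  (same call as traced above)
  -> return 13
  g(n=6) -> return 8  (same call as traced above)
-> return 21

Final answer: 21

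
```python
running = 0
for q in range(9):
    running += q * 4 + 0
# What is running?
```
Trace:
  running=0
  running=0, q=0
  running=4, q=1
  running=12, q=2
  running=24, q=3
  running=40, q=4
  running=60, q=5
  running=84, q=6
  running=112, q=7
  running=144, q=8

Final answer: 144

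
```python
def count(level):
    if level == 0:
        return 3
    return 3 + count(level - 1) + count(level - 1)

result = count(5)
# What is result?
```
Call trace (a repeated sub-call is expanded the first time; later identical calls just restate its return value):
count(level=5)
  count(level=4)
    count(level=3)
      count(level=2)
        count(level=1)
          count(level=0)
          -> return 3
          count(level=0)
          -> return 3
        -> return 9
        count(level=1) -> return 9  (same call as traced above)
      -> return 21
      count(level=2) -> return 21  (same call as traced above)
    -> return 45
    count(level=3) -> return 45  (same call as traced above)
  -> return 93
  count(level=4) -> return 93  (same call as traced above)
-> return 189

Final answer: 189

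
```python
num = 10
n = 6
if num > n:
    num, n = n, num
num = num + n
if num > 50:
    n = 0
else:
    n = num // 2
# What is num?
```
Trace:
  num=10
  num=10, n=6
  num=6, n=10
  num=16, n=10
  num=16, n=8

Final answer: 16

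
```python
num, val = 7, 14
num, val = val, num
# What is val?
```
Trace:
  num=7, val=14
  num=14, val=7

Final answer: 7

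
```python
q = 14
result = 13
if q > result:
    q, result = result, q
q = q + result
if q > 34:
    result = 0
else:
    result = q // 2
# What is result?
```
Trace:
  q=14
  q=14, result=13
  q=13, result=14
  q=27, result=14
  q=27, result=13

Final answer: 13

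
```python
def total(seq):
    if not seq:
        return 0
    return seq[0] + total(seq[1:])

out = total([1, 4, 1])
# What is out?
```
Call trace:
total(seq=[1, 4, 1])
  total(seq=[4, 1])
    total(seq=[1])
      total(seq=[])
      -> return 0
    -> return 1
  -> return 5
-> return 6

Final answer: 6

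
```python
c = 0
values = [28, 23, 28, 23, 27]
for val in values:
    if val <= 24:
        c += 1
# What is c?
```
Trace:
  c=0
  c=0, val=28
  c=1, val=23
  c=1, val=28
  c=2, val=23
  c=2, val=27

Final answer: 2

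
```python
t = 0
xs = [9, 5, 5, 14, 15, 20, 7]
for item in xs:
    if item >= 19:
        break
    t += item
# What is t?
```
Trace:
  t=0
  t=9, item=9
  t=14, item=5
  t=19, item=5
  t=33, item=14
  t=48, item=15
  t=48, item=20

Final answer: 48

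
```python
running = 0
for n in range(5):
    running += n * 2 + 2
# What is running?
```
Trace:
  running=0
  running=2, n=0
  running=6, n=1
  running=12, n=2
  running=20, n=3
  running=30, n=4

Final answer: 30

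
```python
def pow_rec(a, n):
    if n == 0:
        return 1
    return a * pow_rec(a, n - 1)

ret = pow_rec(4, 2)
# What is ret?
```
Call trace:
pow_rec(a=4, n=2)
  pow_rec(a=4, n=1)
    pow_rec(a=4, n=0)
    -> return 1
  -> return 4
-> return 16

Final answer: 16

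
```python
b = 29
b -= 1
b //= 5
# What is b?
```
Trace:
  b=29
  b=28
  b=5

Final answer: 5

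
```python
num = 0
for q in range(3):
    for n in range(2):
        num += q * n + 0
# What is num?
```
Trace:
  num=0
  num=0, q=0, n=0
  num=0, q=0, n=1
  num=0, q=1, n=0
  num=1, q=1, n=1
  num=1, q=2, n=0
  num=3, q=2, n=1

Final answer: 3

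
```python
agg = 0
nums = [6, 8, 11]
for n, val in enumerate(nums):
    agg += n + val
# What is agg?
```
Trace:
  agg=0
  agg=6, n=0, val=6
  agg=15, n=1, val=8
  agg=28, n=2, val=11

Final answer: 28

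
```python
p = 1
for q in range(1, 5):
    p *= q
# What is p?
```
Trace:
  p=1
  p=1, q=1
  p=2, q=2
  p=6, q=3
  p=24, q=4

Final answer: 24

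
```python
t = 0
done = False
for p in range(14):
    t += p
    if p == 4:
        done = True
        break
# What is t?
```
Trace:
  t=0
  t=0, done=False
  t=0, done=False, p=0
  t=1, done=False, p=1
  t=3, done=False, p=2
  t=6, done=False, p=3
  t=10, done=True, p=4

Final answer: 10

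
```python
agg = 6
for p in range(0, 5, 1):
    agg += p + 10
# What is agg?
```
Trace:
  agg=6
  agg=16, p=0
  agg=27, p=1
  agg=39, p=2
  agg=52, p=3
  agg=66, p=4

Final answer: 66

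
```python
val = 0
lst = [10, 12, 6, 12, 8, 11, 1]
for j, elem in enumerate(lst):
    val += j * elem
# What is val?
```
Trace:
  val=0
  val=0, j=0, elem=10
  val=12, j=1, elem=12
  val=24, j=2, elem=6
  val=60, j=3, elem=12
  val=92, j=4, elem=8
  val=147, j=5, elem=11
  val=153, j=6, elem=1

Final answer: 153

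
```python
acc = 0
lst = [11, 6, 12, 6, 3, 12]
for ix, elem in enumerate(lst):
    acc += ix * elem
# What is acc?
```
Trace:
  acc=0
  acc=0, ix=0, elem=11
  acc=6, ix=1, elem=6
  acc=30, ix=2, elem=12
  acc=48, ix=3, elem=6
  acc=60, ix=4, elem=3
  acc=120, ix=5, elem=12

Final answer: 120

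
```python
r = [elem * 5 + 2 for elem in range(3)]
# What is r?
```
Trace:
  elem=0
  elem=1
  elem=2
  r=[2, 7, 12]

Final answer: [2, 7, 12]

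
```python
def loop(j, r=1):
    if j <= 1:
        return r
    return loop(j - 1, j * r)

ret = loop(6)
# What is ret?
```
Call trace:
loop(j=6, r=1)
  loop(j=5, r=6)
    loop(j=4, r=30)
      loop(j=3, r=120)
        loop(j=2, r=360)
          loop(j=1, r=720)
          -> return 720
        -> return 720
      -> return 720
    -> return 720
  -> return 720
-> return 720

Final answer: 720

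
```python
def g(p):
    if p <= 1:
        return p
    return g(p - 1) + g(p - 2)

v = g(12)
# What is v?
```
Call trace (a repeated sub-call is expanded the first time; later identical calls just restate its return value):
g(p=12)
  g(p=11)
    g(p=10)
      g(p=9)
        g(p=8)
          g(p=7)
            g(p=6)
              g(p=5)
                g(p=4)
                  g(p=3)
                    g(p=2)
                      g(p=1)
                      -> return 1
                      g(p=0)
                      -> return 0
                    -> return 1
                    g(p=1)
                    -> return 1
                  -> return 2
                  g(p=2) -> return 1  (same call as traced above)
                -> return 3
                g(p=3) -> return 2  (same call as traced above)
              -> return 5
              g(p=4) -> return 3  (same call as traced above)
            -> return 8
            g(p=5) -> return 5  (same call as traced above)
          -> return 13
          g(p=6) -> return 8  (same call as traced above)
        -> return 21
        g(p=7) -> return 13  (same call as traced above)
      -> return 34
      g(p=8) -> return 21  (same call as traced above)
    -> return 55
    g(p=9) -> return 34  (same call as traced above)
  -> return 89
  g(p=10) -> return 55  (same call as traced above)
-> return 144

Final answer: 144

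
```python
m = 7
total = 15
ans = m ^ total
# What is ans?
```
Trace:
  m=7
  m=7, total=15
  m=7, total=15, ans=8

Final answer: 8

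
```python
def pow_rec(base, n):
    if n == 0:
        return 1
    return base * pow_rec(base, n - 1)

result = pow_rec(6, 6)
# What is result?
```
Call trace:
pow_rec(base=6, n=6)
  pow_rec(base=6, n=5)
    pow_rec(base=6, n=4)
      pow_rec(base=6, n=3)
        pow_rec(base=6, n=2)
          pow_rec(base=6, n=1)
            pow_rec(base=6, n=0)
            -> return 1
          -> return 6
        -> return 36
      -> return 216
    -> return 1296
  -> return 7776
-> return 46656

Final answer: 46656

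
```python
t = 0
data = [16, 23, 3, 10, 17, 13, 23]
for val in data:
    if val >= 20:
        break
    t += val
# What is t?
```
Trace:
  t=0
  t=16, val=16
  t=16, val=23

Final answer: 16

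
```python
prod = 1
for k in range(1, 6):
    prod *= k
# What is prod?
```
Trace:
  prod=1
  prod=1, k=1
  prod=2, k=2
  prod=6, k=3
  prod=24, k=4
  prod=120, k=5

Final answer: 120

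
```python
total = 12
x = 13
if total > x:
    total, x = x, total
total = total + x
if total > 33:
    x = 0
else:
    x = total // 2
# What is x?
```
Trace:
  total=12
  total=12, x=13
  total=12, x=13
  total=25, x=13
  total=25, x=12

Final answer: 12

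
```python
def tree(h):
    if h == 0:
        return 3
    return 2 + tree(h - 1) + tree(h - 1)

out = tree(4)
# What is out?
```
Call trace (a repeated sub-call is expanded the first time; later identical calls just restate its return value):
tree(h=4)
  tree(h=3)
    tree(h=2)
      tree(h=1)
        tree(h=0)
        -> return 3
        tree(h=0)
        -> return 3
      -> return 8
      tree(h=1) -> return 8  (same call as traced above)
    -> return 18
    tree(h=2) -> return 18  (same call as traced above)
  -> return 38
  tree(h=3) -> return 38  (same call as traced above)
-> return 78

Final answer: 78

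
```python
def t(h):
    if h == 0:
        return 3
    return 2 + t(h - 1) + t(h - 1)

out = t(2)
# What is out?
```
Call trace (a repeated sub-call is expanded the first time; later identical calls just restate its return value):
t(h=2)
  t(h=1)
    t(h=0)
    -> return 3
    t(h=0)
    -> return 3
  -> return 8
  t(h=1) -> return 8  (same call as traced above)
-> return 18

Final answer: 18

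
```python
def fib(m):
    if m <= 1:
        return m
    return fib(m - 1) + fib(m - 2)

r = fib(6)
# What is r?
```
Call trace (a repeated sub-call is expanded the first time; later identical calls just restate its return value):
fib(m=6)
  fib(m=5)
    fib(m=4)
      fib(m=3)
        fib(m=2)
          fib(m=1)
          -> return 1
          fib(m=0)
          -> return 0
        -> return 1
        fib(m=1)
        -> return 1
      -> return 2
      fib(m=2) -> return 1  (same call as traced above)
    -> return 3
    fib(m=3) -> return 2  (same call as traced above)
  -> return 5
  fib(m=4) -> return 3  (same call as traced above)
-> return 8

Final answer: 8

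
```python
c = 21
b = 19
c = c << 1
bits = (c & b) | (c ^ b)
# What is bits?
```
Trace:
  c=21
  c=21, b=19
  c=42, b=19
  c=42, b=19, bits=59

Final answer: 59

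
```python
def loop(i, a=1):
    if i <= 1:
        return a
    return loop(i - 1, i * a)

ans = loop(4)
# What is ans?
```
Call trace:
loop(i=4, a=1)
  loop(i=3, a=4)
    loop(i=2, a=12)
      loop(i=1, a=24)
      -> return 24
    -> return 24
  -> return 24
-> return 24

Final answer: 24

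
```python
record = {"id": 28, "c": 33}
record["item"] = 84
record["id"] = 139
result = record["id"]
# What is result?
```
Trace:
  record={'id': 28, 'c': 33}
  record={'id': 28, 'c': 33, 'item': 84}
  record={'id': 139, 'c': 33, 'item': 84}
  record={'id': 139, 'c': 33, 'item': 84}, result=139

Final answer: 139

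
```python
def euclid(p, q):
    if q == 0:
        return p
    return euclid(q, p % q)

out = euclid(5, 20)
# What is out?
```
Call trace:
euclid(p=5, q=20)
  euclid(p=20, q=5)
    euclid(p=5, q=0)
    -> return 5
  -> return 5
-> return 5

Final answer: 5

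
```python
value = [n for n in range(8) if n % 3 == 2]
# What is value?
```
Trace:
  n=0
  n=1
  n=2
  n=3
  n=4
  n=5
  n=6
  n=7
  value=[2, 5]

Final answer: [2, 5]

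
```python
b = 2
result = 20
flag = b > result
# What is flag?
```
Trace:
  b=2
  b=2, result=20
  b=2, result=20, flag=False

Final answer: False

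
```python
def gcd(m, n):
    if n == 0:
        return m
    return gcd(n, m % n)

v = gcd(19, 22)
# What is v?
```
Call trace:
gcd(m=19, n=22)
  gcd(m=22, n=19)
    gcd(m=19, n=3)
      gcd(m=3, n=1)
        gcd(m=1, n=0)
        -> return 1
      -> return 1
    -> return 1
  -> return 1
-> return 1

Final answer: 1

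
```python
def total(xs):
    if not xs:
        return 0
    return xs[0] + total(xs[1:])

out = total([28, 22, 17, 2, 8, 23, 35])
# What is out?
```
Call trace:
total(xs=[28, 22, 17, 2, 8, 23, 35])
  total(xs=[22, 17, 2, 8, 23, 35])
    total(xs=[17, 2, 8, 23, 35])
      total(xs=[2, 8, 23, 35])
        total(xs=[8, 23, 35])
          total(xs=[23, 35])
            total(xs=[35])
              total(xs=[])
              -> return 0
            -> return 35
          -> return 58
        -> return 66
      -> return 68
    -> return 85
  -> return 107
-> return 135

Final answer: 135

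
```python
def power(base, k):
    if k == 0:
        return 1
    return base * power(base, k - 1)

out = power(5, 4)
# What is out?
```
Call trace:
power(base=5, k=4)
  power(base=5, k=3)
    power(base=5, k=2)
      power(base=5, k=1)
        power(base=5, k=0)
        -> return 1
      -> return 5
    -> return 25
  -> return 125
-> return 625

Final answer: 625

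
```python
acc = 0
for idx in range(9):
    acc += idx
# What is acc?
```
Trace:
  acc=0
  acc=0, idx=0
  acc=1, idx=1
  acc=3, idx=2
  acc=6, idx=3
  acc=10, idx=4
  acc=15, idx=5
  acc=21, idx=6
  acc=28, idx=7
  acc=36, idx=8

Final answer: 36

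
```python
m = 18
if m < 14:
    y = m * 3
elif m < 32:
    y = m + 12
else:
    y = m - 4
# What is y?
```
Trace:
  m=18
  m=18, y=30

Final answer: 30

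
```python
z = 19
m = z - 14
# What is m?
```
Trace:
  z=19
  z=19, m=5

Final answer: 5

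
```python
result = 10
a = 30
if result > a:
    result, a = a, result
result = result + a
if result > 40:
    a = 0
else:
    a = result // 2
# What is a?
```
Trace:
  result=10
  result=10, a=30
  result=10, a=30
  result=40, a=30
  result=40, a=20

Final answer: 20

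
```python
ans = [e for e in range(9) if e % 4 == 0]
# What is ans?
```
Trace:
  e=0
  e=1
  e=2
  e=3
  e=4
  e=5
  e=6
  e=7
  e=8
  ans=[0, 4, 8]

Final answer: [0, 4, 8]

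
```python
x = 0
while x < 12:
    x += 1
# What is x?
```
Trace:
  x=0
  x=1
  x=2
  x=3
  x=4
  x=5
  x=6
  x=7
  x=8
  x=9
  x=10
  x=11
  x=12

Final answer: 12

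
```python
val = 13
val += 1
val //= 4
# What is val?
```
Trace:
  val=13
  val=14
  val=3

Final answer: 3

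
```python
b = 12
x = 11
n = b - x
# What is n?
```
Trace:
  b=12
  b=12, x=11
  b=12, x=11, n=1

Final answer: 1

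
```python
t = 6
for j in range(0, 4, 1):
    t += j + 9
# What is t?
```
Trace:
  t=6
  t=15, j=0
  t=25, j=1
  t=36, j=2
  t=48, j=3

Final answer: 48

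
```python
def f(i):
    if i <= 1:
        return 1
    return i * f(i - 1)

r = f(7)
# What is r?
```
Call trace:
f(i=7)
  f(i=6)
    f(i=5)
      f(i=4)
        f(i=3)
          f(i=2)
            f(i=1)
            -> return 1
          -> return 2
        -> return 6
      -> return 24
    -> return 120
  -> return 720
-> return 5040

Final answer: 5040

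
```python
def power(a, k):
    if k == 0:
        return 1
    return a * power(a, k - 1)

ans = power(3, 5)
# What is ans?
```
Call trace:
power(a=3, k=5)
  power(a=3, k=4)
    power(a=3, k=3)
      power(a=3, k=2)
        power(a=3, k=1)
          power(a=3, k=0)
          -> return 1
        -> return 3
      -> return 9
    -> return 27
  -> return 81
-> return 243

Final answer: 243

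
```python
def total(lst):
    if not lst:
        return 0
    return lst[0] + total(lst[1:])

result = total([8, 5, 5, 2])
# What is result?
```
Call trace:
total(lst=[8, 5, 5, 2])
  total(lst=[5, 5, 2])
    total(lst=[5, 2])
      total(lst=[2])
        total(lst=[])
        -> return 0
      -> return 2
    -> return 7
  -> return 12
-> return 20

Final answer: 20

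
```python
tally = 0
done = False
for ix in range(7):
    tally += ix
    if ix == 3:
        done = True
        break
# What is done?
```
Trace:
  tally=0
  tally=0, done=False
  tally=0, done=False, ix=0
  tally=1, done=False, ix=1
  tally=3, done=False, ix=2
  tally=6, done=True, ix=3

Final answer: True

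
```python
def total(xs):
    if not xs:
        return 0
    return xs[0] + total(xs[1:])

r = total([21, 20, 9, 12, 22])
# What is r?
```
Call trace:
total(xs=[21, 20, 9, 12, 22])
  total(xs=[20, 9, 12, 22])
    total(xs=[9, 12, 22])
      total(xs=[12, 22])
        total(xs=[22])
          total(xs=[])
          -> return 0
        -> return 22
      -> return 34
    -> return 43
  -> return 63
-> return 84

Final answer: 84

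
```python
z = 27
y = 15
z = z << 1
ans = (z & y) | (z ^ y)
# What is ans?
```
Trace:
  z=27
  z=27, y=15
  z=54, y=15
  z=54, y=15, ans=63

Final answer: 63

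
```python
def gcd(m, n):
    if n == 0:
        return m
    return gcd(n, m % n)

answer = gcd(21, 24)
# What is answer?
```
Call trace:
gcd(m=21, n=24)
  gcd(m=24, n=21)
    gcd(m=21, n=3)
      gcd(m=3, n=0)
      -> return 3
    -> return 3
  -> return 3
-> return 3

Final answer: 3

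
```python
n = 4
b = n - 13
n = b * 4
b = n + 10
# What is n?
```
Trace:
  n=4
  n=4, b=-9
  n=-36, b=-9
  n=-36, b=-26

Final answer: -36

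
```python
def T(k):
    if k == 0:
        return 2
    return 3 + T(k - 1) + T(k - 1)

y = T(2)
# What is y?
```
Call trace (a repeated sub-call is expanded the first time; later identical calls just restate its return value):
T(k=2)
  T(k=1)
    T(k=0)
    -> return 2
    T(k=0)
    -> return 2
  -> return 7
  T(k=1) -> return 7  (same call as traced above)
-> return 17

Final answer: 17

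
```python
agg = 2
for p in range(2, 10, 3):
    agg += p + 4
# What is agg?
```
Trace:
  agg=2
  agg=8, p=2
  agg=17, p=5
  agg=29, p=8

Final answer: 29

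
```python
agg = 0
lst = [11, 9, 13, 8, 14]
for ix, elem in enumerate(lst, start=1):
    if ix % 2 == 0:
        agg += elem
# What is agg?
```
Trace:
  agg=0
  agg=0, ix=1, elem=11
  agg=9, ix=2, elem=9
  agg=9, ix=3, elem=13
  agg=17, ix=4, elem=8
  agg=17, ix=5, elem=14

Final answer: 17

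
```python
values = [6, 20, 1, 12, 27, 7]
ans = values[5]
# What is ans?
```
Trace:
  values=[6, 20, 1, 12, 27, 7]
  values=[6, 20, 1, 12, 27, 7], ans=7

Final answer: 7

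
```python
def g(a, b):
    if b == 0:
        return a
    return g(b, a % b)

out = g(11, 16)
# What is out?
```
Call trace:
g(a=11, b=16)
  g(a=16, b=11)
    g(a=11, b=5)
      g(a=5, b=1)
        g(a=1, b=0)
        -> return 1
      -> return 1
    -> return 1
  -> return 1
-> return 1

Final answer: 1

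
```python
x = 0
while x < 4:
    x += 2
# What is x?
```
Trace:
  x=0
  x=2
  x=4

Final answer: 4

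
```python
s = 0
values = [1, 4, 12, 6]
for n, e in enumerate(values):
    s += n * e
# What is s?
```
Trace:
  s=0
  s=0, n=0, e=1
  s=4, n=1, e=4
  s=28, n=2, e=12
  s=46, n=3, e=6

Final answer: 46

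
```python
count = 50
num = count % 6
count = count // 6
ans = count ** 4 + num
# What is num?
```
Trace:
  count=50
  count=50, num=2
  count=8, num=2
  count=8, num=2, ans=4098

Final answer: 2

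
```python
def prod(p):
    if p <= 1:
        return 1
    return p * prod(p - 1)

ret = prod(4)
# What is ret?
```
Call trace:
prod(p=4)
  prod(p=3)
    prod(p=2)
      prod(p=1)
      -> return 1
    -> return 2
  -> return 6
-> return 24

Final answer: 24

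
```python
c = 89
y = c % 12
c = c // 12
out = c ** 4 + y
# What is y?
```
Trace:
  c=89
  c=89, y=5
  c=7, y=5
  c=7, y=5, out=2406

Final answer: 5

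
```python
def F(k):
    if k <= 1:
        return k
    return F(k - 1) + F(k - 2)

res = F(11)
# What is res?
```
Call trace (a repeated sub-call is expanded the first time; later identical calls just restate its return value):
F(k=11)
  F(k=10)
    F(k=9)
      F(k=8)
        F(k=7)
          F(k=6)
            F(k=5)
              F(k=4)
                F(k=3)
                  F(k=2)
                    F(k=1)
                    -> return 1
                    F(k=0)
                    -> return 0
                  -> return 1
                  F(k=1)
                  -> return 1
                -> return 2
                F(k=2) -> return 1  (same call as traced above)
              -> return 3
              F(k=3) -> return 2  (same call as traced above)
            -> return 5
            F(k=4) -> return 3  (same call as traced above)
          -> return 8
          F(k=5) -> return 5  (same call as traced above)
        -> return 13
        F(k=6) -> return 8  (same call as traced above)
      -> return 21
      F(k=7) -> return 13  (same call as traced above)
    -> return 34
    F(k=8) -> return 21  (same call as traced above)
  -> return 55
  F(k=9) -> return 34  (same call as traced above)
-> return 89

Final answer: 89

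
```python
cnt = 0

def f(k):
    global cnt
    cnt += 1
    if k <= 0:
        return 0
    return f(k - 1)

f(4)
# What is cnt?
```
Call trace:
f(k=4)
  f(k=3)
    f(k=2)
      f(k=1)
        f(k=0)
        -> return 0
      -> return 0
    -> return 0
  -> return 0
-> return 0

cnt is incremented once per call. f is entered once for each k = 4, 3, 2, 1, 0 (the k <= 0 call returns without recursing), i.e. 4 + 1 calls.
cnt = 5

Final answer: 5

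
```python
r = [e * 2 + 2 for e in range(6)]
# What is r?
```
Trace:
  e=0
  e=1
  e=2
  e=3
  e=4
  e=5
  r=[2, 4, 6, 8, 10, 12]

Final answer: [2, 4, 6, 8, 10, 12]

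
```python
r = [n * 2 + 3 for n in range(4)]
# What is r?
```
Trace:
  n=0
  n=1
  n=2
  n=3
  r=[3, 5, 7, 9]

Final answer: [3, 5, 7, 9]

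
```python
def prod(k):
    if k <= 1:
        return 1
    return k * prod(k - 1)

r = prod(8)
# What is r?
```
Call trace:
prod(k=8)
  prod(k=7)
    prod(k=6)
      prod(k=5)
        prod(k=4)
          prod(k=3)
            prod(k=2)
              prod(k=1)
              -> return 1
            -> return 2
          -> return 6
        -> return 24
      -> return 120
    -> return 720
  -> return 5040
-> return 40320

Final answer: 40320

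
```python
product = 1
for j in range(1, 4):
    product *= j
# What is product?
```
Trace:
  product=1
  product=1, j=1
  product=2, j=2
  product=6, j=3

Final answer: 6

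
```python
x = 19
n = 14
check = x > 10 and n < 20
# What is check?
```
Trace:
  x=19
  x=19, n=14
  x=19, n=14, check=True

Final answer: True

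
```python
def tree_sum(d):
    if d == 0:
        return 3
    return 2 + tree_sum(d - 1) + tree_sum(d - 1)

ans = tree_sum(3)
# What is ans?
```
Call trace (a repeated sub-call is expanded the first time; later identical calls just restate its return value):
tree_sum(d=3)
  tree_sum(d=2)
    tree_sum(d=1)
      tree_sum(d=0)
      -> return 3
      tree_sum(d=0)
      -> return 3
    -> return 8
    tree_sum(d=1) -> return 8  (same call as traced above)
  -> return 18
  tree_sum(d=2) -> return 18  (same call as traced above)
-> return 38

Final answer: 38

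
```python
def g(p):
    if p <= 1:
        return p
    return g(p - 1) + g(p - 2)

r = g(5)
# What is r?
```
Call trace (a repeated sub-call is expanded the first time; later identical calls just restate its return value):
g(p=5)
  g(p=4)
    g(p=3)
      g(p=2)
        g(p=1)
        -> return 1
        g(p=0)
        -> return 0
      -> return 1
      g(p=1)
      -> return 1
    -> return 2
    g(p=2) -> return 1  (same call as traced above)
  -> return 3
  g(p=3) -> return 2  (same call as traced above)
-> return 5

Final answer: 5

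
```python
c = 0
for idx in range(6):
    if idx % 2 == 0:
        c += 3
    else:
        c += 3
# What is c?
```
Trace:
  c=0
  c=3, idx=0
  c=6, idx=1
  c=9, idx=2
  c=12, idx=3
  c=15, idx=4
  c=18, idx=5

Final answer: 18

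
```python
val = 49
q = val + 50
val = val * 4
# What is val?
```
Trace:
  val=49
  val=49, q=99
  val=196, q=99

Final answer: 196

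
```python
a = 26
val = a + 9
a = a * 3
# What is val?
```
Trace:
  a=26
  a=26, val=35
  a=78, val=35

Final answer: 35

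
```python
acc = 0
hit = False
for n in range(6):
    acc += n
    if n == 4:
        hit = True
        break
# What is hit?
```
Trace:
  acc=0
  acc=0, hit=False
  acc=0, hit=False, n=0
  acc=1, hit=False, n=1
  acc=3, hit=False, n=2
  acc=6, hit=False, n=3
  acc=10, hit=True, n=4

Final answer: True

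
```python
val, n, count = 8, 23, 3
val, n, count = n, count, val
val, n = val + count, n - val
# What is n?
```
Trace:
  val=8, n=23, count=3
  val=23, n=3, count=8
  val=31, n=-20, count=8

Final answer: -20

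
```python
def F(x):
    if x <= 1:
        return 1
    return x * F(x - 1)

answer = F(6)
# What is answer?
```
Call trace:
F(x=6)
  F(x=5)
    F(x=4)
      F(x=3)
        F(x=2)
          F(x=1)
          -> return 1
        -> return 2
      -> return 6
    -> return 24
  -> return 120
-> return 720

Final answer: 720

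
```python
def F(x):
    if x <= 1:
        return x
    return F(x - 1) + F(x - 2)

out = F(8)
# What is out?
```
Call trace (a repeated sub-call is expanded the first time; later identical calls just restate its return value):
F(x=8)
  F(x=7)
    F(x=6)
      F(x=5)
        F(x=4)
          F(x=3)
            F(x=2)
              F(x=1)
              -> return 1
              F(x=0)
              -> return 0
            -> return 1
            F(x=1)
            -> return 1
          -> return 2
          F(x=2) -> return 1  (same call as traced above)
        -> return 3
        F(x=3) -> return 2  (same call as traced above)
      -> return 5
      F(x=4) -> return 3  (same call as traced above)
    -> return 8
    F(x=5) -> return 5  (same call as traced above)
  -> return 13
  F(x=6) -> return 8  (same call as traced above)
-> return 21

Final answer: 21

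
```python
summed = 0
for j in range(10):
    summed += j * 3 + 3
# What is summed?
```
Trace:
  summed=0
  summed=3, j=0
  summed=9, j=1
  summed=18, j=2
  summed=30, j=3
  summed=45, j=4
  summed=63, j=5
  summed=84, j=6
  summed=108, j=7
  summed=135, j=8
  summed=165, j=9

Final answer: 165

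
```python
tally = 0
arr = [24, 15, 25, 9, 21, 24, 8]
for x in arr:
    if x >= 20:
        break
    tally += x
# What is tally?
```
Trace:
  tally=0
  tally=0, x=24

Final answer: 0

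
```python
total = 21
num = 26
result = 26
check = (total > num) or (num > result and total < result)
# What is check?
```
Trace:
  total=21
  total=21, num=26
  total=21, num=26, result=26
  total=21, num=26, result=26, check=False

Final answer: False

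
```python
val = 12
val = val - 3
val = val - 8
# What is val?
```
Trace:
  val=12
  val=9
  val=1

Final answer: 1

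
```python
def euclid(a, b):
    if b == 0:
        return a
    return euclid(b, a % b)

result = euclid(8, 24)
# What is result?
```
Call trace:
euclid(a=8, b=24)
  euclid(a=24, b=8)
    euclid(a=8, b=0)
    -> return 8
  -> return 8
-> return 8

Final answer: 8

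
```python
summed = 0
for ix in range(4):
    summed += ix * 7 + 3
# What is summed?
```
Trace:
  summed=0
  summed=3, ix=0
  summed=13, ix=1
  summed=30, ix=2
  summed=54, ix=3

Final answer: 54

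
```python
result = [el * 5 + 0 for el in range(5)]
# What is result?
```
Trace:
  el=0
  el=1
  el=2
  el=3
  el=4
  result=[0, 5, 10, 15, 20]

Final answer: [0, 5, 10, 15, 20]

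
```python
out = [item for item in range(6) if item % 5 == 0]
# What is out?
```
Trace:
  item=0
  item=1
  item=2
  item=3
  item=4
  item=5
  out=[0, 5]

Final answer: [0, 5]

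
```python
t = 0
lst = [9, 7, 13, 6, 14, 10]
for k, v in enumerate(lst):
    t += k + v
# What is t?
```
Trace:
  t=0
  t=9, k=0, v=9
  t=17, k=1, v=7
  t=32, k=2, v=13
  t=41, k=3, v=6
  t=59, k=4, v=14
  t=74, k=5, v=10

Final answer: 74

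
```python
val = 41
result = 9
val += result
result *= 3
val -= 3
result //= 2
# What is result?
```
Trace:
  val=41
  val=41, result=9
  val=50, result=9
  val=50, result=27
  val=47, result=27
  val=47, result=13

Final answer: 13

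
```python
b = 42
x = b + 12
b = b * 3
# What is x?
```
Trace:
  b=42
  b=42, x=54
  b=126, x=54

Final answer: 54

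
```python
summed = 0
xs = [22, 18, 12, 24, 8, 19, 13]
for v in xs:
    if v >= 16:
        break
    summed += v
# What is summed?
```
Trace:
  summed=0
  summed=0, v=22

Final answer: 0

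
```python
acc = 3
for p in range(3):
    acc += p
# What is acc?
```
Trace:
  acc=3
  acc=3, p=0
  acc=4, p=1
  acc=6, p=2

Final answer: 6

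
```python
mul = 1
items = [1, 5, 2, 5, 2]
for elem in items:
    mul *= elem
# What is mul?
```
Trace:
  mul=1
  mul=1, elem=1
  mul=5, elem=5
  mul=10, elem=2
  mul=50, elem=5
  mul=100, elem=2

Final answer: 100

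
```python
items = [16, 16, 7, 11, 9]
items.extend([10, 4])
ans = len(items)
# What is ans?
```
Trace:
  items=[16, 16, 7, 11, 9]
  items=[16, 16, 7, 11, 9, 10, 4]
  items=[16, 16, 7, 11, 9, 10, 4], ans=7

Final answer: 7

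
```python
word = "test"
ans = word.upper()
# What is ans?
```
Trace:
  word='test'
  word='test', ans='TEST'

Final answer: 'TEST'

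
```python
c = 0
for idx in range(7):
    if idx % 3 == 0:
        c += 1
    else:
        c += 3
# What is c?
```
Trace:
  c=0
  c=1, idx=0
  c=4, idx=1
  c=7, idx=2
  c=8, idx=3
  c=11, idx=4
  c=14, idx=5
  c=15, idx=6

Final answer: 15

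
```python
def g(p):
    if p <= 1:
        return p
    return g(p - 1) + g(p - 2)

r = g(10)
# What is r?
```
Call trace (a repeated sub-call is expanded the first time; later identical calls just restate its return value):
g(p=10)
  g(p=9)
    g(p=8)
      g(p=7)
        g(p=6)
          g(p=5)
            g(p=4)
              g(p=3)
                g(p=2)
                  g(p=1)
                  -> return 1
                  g(p=0)
                  -> return 0
                -> return 1
                g(p=1)
                -> return 1
              -> return 2
              g(p=2) -> return 1  (same call as traced above)
            -> return 3
            g(p=3) -> return 2  (same call as traced above)
          -> return 5
          g(p=4) -> return 3  (same call as traced above)
        -> return 8
        g(p=5) -> return 5  (same call as traced above)
      -> return 13
      g(p=6) -> return 8  (same call as traced above)
    -> return 21
    g(p=7) -> return 13  (same call as traced above)
  -> return 34
  g(p=8) -> return 21  (same call as traced above)
-> return 55

Final answer: 55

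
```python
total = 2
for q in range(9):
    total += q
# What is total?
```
Trace:
  total=2
  total=2, q=0
  total=3, q=1
  total=5, q=2
  total=8, q=3
  total=12, q=4
  total=17, q=5
  total=23, q=6
  total=30, q=7
  total=38, q=8

Final answer: 38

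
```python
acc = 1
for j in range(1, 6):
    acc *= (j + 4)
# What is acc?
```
Trace:
  acc=1
  acc=5, j=1
  acc=30, j=2
  acc=210, j=3
  acc=1680, j=4
  acc=15120, j=5

Final answer: 15120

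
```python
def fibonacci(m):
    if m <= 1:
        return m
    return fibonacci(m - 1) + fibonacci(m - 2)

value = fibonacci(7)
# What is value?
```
Call trace (a repeated sub-call is expanded the first time; later identical calls just restate its return value):
fibonacci(m=7)
  fibonacci(m=6)
    fibonacci(m=5)
      fibonacci(m=4)
        fibonacci(m=3)
          fibonacci(m=2)
            fibonacci(m=1)
            -> return 1
            fibonacci(m=0)
            -> return 0
          -> return 1
          fibonacci(m=1)
          -> return 1
        -> return 2
        fibonacci(m=2) -> return 1  (same call as traced above)
      -> return 3
      fibonacci(m=3) -> return 2  (same call as traced above)
    -> return 5
    fibonacci(m=4) -> return 3  (same call as traced above)
  -> return 8
  fibonacci(m=5) -> return 5  (same call as traced above)
-> return 13

Final answer: 13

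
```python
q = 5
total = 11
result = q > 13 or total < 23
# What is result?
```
Trace:
  q=5
  q=5, total=11
  q=5, total=11, result=True

Final answer: True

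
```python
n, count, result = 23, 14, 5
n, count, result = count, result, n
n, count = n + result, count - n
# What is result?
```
Trace:
  n=23, count=14, result=5
  n=14, count=5, result=23
  n=37, count=-9, result=23

Final answer: 23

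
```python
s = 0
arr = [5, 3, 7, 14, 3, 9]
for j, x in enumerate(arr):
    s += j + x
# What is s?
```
Trace:
  s=0
  s=5, j=0, x=5
  s=9, j=1, x=3
  s=18, j=2, x=7
  s=35, j=3, x=14
  s=42, j=4, x=3
  s=56, j=5, x=9

Final answer: 56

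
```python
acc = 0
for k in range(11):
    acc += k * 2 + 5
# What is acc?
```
Trace:
  acc=0
  acc=5, k=0
  acc=12, k=1
  acc=21, k=2
  acc=32, k=3
  acc=45, k=4
  acc=60, k=5
  acc=77, k=6
  acc=96, k=7
  acc=117, k=8
  acc=140, k=9
  acc=165, k=10

Final answer: 165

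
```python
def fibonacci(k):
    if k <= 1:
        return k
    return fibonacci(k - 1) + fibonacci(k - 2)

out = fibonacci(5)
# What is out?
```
Call trace (a repeated sub-call is expanded the first time; later identical calls just restate its return value):
fibonacci(k=5)
  fibonacci(k=4)
    fibonacci(k=3)
      fibonacci(k=2)
        fibonacci(k=1)
        -> return 1
        fibonacci(k=0)
        -> return 0
      -> return 1
      fibonacci(k=1)
      -> return 1
    -> return 2
    fibonacci(k=2) -> return 1  (same call as traced above)
  -> return 3
  fibonacci(k=3) -> return 2  (same call as traced above)
-> return 5

Final answer: 5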